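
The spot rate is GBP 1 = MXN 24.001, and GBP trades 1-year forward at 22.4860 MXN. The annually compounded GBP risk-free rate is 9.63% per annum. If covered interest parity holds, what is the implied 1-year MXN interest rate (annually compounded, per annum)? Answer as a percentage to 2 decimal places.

2.71%

T = 1 year.
By CIP, F/S equals the MXN-to-GBP growth ratio: 22.486/24.001 = 0.9368776.
The GBP side grows by (1 + 0.0963)^1 = 1.096300.
So the MXN growth factor = 1.0270989.
r = 1.0270989^(1/1) − 1 = 0.027099 → 2.71%.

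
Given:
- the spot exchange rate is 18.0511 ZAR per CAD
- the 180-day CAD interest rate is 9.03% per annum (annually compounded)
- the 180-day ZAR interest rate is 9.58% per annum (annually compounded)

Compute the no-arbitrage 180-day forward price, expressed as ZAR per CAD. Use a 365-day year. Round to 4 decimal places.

18.0959

T = 180/365 years.
ZAR accumulates by (1 + 0.0958)^(180/365) = 1.04614893.
Growth of 1 CAD over T: (1 + 0.0903)^(180/365) = 1.0435562.
So F = 18.0511 × 1.04614893 / 1.0435562 = 18.095948 (ZAR/CAD).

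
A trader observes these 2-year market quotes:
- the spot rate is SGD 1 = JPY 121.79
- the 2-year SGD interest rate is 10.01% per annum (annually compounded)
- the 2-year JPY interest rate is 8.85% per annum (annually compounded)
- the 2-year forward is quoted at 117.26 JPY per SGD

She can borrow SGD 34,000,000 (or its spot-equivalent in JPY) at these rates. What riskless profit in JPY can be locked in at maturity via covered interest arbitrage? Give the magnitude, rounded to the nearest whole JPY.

JPY 81,270,926

T = 2 years.
Keep in SGD, deliver into the forward: 34,000,000·1.21022001·117.26 = JPY 4,824,953,544.67.
Swap to JPY now, deposit: 34,000,000·121.79·1.18483225 = JPY 4,906,224,470.74.
The quoted forward undervalues SGD, so borrow SGD, convert to JPY at spot, deposit the JPY at 8.85%, and buy SGD forward at 117.26 to cover the loan.
Profit = 4,906,224,470.74 − 4,824,953,544.67 = JPY 81,270,926.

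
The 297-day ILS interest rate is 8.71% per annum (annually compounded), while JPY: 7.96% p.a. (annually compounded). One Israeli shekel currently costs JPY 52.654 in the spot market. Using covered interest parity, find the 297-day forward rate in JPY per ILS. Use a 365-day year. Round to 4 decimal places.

52.3582

T = 297/365 years.
JPY accumulates by (1 + 0.0796)^(297/365) = 1.06430464.
ILS growth factor: (1 + 0.0871)^(297/365) = 1.07031704.
So F = 52.654 × 1.06430464 / 1.07031704 = 52.358221 (JPY/ILS).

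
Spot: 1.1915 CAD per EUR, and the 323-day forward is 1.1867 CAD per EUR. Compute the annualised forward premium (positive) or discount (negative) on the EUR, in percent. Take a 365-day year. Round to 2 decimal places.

-0.46%

T = 323/365 years.
(F − S)/S = (1.1867 − 1.1915)/1.1915 = -0.0040285.
×(1/T) gives -0.46% p.a.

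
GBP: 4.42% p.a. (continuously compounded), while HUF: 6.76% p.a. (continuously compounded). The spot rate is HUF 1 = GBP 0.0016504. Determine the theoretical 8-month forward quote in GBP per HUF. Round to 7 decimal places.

0.0016249

T = 8/12 years.
GBP growth factor: e^(0.0442×8/12) = 1.0299051.
Growth of 1 HUF over T: e^(0.0676×8/12) = 1.0460976.
CIP: F = S · (grow GBP)/(grow HUF) = 0.0016504 × 1.0299051/1.0460976 = 0.001624854 GBP per HUF.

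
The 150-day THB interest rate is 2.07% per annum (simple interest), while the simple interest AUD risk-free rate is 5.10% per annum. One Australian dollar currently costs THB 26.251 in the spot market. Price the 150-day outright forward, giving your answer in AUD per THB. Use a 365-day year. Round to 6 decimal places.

0.038564

T = 150/365 years.
THB accumulates by 1 + 0.0207×150/365 = 1.0085068.
AUD accumulates by 1 + 0.0510×150/365 = 1.0209589.
So F = 26.251 × 1.0085068 / 1.0209589 = 25.93083 (THB/AUD).
Quoted the other way: 1/25.93083 = 0.038564 AUD per THB.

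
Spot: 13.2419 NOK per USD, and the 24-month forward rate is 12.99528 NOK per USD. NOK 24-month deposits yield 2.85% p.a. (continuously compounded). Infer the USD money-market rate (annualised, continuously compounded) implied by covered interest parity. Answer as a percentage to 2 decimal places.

T = 2 years.
CIP gives F = S · g_NOK/g_USD, so g_NOK/g_USD = 12.99528/13.2419 = 0.9813758.
The NOK side grows by e^(0.0285×2) = 1.0586558.
So the USD growth factor = 1.0787466.
Take logs: ln 1.0787466 / 2 = 0.037900, so 3.79%.

3.79%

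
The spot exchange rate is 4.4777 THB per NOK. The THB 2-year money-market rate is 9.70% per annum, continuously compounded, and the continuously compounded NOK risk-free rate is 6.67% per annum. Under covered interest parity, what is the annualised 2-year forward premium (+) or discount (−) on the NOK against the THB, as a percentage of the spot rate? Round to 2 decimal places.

+3.12%

T = 2 years.
CIP forward (THB per NOK) = 4.4777 × 1.2140963/1.142707 = 4.7574391.
(F − S)/S ÷ T = (4.7574391 − 4.4777)/4.4777/2 = 0.031237 → 3.12%.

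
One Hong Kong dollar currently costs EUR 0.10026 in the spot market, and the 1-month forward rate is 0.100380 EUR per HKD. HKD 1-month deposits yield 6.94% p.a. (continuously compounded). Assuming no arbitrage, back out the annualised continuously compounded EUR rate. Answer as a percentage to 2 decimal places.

8.38%

T = 1/12 years.
CIP gives F = S · g_EUR/g_HKD, so g_EUR/g_HKD = 0.10038/0.10026 = 1.0011969.
HKD growth factor: e^(0.0694×1/12) = 1.0058001.
So the EUR growth factor = 1.0070039.
Take logs: ln 1.0070039 / (1/12) = 0.083754, so 8.38%.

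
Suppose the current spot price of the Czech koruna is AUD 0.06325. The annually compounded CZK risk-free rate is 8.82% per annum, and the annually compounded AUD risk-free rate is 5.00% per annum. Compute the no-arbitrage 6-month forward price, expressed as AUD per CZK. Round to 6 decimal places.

0.062130

T = 6/12 years.
Growth of 1 AUD over T: (1 + 0.0500)^(6/12) = 1.0246951.
CZK growth factor: (1 + 0.0882)^(6/12) = 1.0431683.
CIP: F = S · (grow AUD)/(grow CZK) = 0.06325 × 1.0246951/1.0431683 = 0.06212992 AUD per CZK.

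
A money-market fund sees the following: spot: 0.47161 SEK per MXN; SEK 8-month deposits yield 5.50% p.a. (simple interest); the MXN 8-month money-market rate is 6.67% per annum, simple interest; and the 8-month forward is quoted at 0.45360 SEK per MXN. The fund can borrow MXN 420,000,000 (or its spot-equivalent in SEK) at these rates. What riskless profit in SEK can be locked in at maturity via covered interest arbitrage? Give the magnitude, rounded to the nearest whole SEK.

T = 8/12 years.
Keep in MXN, deliver into the forward: 420,000,000·1.04446666667·0.45360 = SEK 198,983,433.60.
Swap to SEK now, deposit: 420,000,000·0.47161·1.03666666667 = SEK 205,338,994.00.
The quoted forward undervalues MXN, so borrow MXN, convert to SEK at spot, deposit the SEK at 5.50%, and buy MXN forward at 0.45360 to cover the loan.
Profit = 205,338,994.00 − 198,983,433.60 = SEK 6,355,560.

SEK 6,355,560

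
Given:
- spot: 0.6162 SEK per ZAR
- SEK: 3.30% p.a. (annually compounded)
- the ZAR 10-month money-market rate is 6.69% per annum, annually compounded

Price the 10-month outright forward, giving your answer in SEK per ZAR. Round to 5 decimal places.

0.59984

T = 10/12 years.
SEK growth factor: (1 + 0.0330)^(10/12) = 1.0274253.
ZAR growth factor: (1 + 0.0669)^(10/12) = 1.055447.
CIP: F = S · (grow SEK)/(grow ZAR) = 0.6162 × 1.0274253/1.055447 = 0.5998401 SEK per ZAR.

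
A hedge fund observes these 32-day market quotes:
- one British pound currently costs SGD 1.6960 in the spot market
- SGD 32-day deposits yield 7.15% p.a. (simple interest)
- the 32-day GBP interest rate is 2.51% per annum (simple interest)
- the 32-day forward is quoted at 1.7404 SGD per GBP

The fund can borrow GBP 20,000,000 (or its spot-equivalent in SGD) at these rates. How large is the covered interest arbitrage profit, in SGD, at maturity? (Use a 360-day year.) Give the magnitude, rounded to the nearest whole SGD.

SGD 750,080

T = 32/360 years.
Invest the GBP and cover forward: 20,000,000 × 1.0022311111 × 1.7404 = SGD 34,885,660.52.
Convert at spot and invest in SGD: 20,000,000 × 1.6960 × 1.0063555556 = SGD 34,135,580.45.
The quoted forward overvalues GBP, so borrow SGD, buy GBP at spot, deposit the GBP at 2.51%, and sell the proceeds forward at 1.7404.
Profit = 34,885,660.52 − 34,135,580.45 = SGD 750,080.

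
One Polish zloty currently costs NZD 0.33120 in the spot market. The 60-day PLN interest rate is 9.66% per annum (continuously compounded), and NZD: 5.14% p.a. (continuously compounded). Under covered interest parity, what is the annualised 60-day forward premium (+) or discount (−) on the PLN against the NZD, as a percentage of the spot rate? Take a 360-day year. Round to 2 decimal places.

T = 60/360 years.
CIP forward (NZD per PLN) = 0.3312 × 1.0086035/1.0162303 = 0.32871435.
Annualised premium = (F − S)/S × (1/T) = (0.32871435 − 0.3312)/0.3312 ÷ (60/360) = -4.50%.

-4.50%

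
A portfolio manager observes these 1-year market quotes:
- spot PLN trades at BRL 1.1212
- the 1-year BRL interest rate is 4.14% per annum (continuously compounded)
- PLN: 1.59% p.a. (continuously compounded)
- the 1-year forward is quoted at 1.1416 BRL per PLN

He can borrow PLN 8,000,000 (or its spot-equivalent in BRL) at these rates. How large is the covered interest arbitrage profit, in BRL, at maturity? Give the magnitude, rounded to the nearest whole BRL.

BRL 69,563

T = 1 year.
Route A — deposit PLN, sell forward: 8,000,000 × 1.016027078 × 1.1416 = BRL 9,279,172.10.
Route B — convert at spot, deposit BRL: 8,000,000 × 1.1212 × 1.04226893 = BRL 9,348,735.39.
The quoted forward undervalues PLN, so borrow PLN, convert to BRL at spot, deposit the BRL at 4.14%, and buy PLN forward at 1.1416 to cover the loan.
The gap between the two covered legs is BRL 69,563.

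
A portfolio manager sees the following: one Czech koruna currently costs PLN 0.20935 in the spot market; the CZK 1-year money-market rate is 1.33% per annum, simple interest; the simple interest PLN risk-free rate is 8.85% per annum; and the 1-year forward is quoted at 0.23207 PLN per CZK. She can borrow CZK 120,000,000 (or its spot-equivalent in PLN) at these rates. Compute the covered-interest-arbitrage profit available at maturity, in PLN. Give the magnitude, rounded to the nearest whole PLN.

T = 1 year.
Keep in CZK, deliver into the forward: 120,000,000·1.013300·0.23207 = PLN 28,218,783.72.
Swap to PLN now, deposit: 120,000,000·0.20935·1.088500 = PLN 27,345,297.00.
The quoted forward overvalues CZK, so borrow PLN, buy CZK at spot, deposit the CZK at 1.33%, and sell the proceeds forward at 0.23207.
Profit = 28,218,783.72 − 27,345,297.00 = PLN 873,487.

PLN 873,487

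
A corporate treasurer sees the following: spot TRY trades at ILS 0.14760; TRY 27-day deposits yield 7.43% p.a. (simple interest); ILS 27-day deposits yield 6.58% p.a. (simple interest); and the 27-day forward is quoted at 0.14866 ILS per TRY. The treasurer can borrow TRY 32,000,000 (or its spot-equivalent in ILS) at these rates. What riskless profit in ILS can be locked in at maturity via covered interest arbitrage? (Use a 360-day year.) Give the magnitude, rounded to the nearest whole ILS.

T = 27/360 years.
Route A — deposit TRY, sell forward: 32,000,000 × 1.0055725 × 0.14866 = ILS 4,783,629.05.
Route B — convert at spot, deposit ILS: 32,000,000 × 0.14760 × 1.004935 = ILS 4,746,508.99.
The quoted forward overvalues TRY, so borrow ILS, buy TRY at spot, deposit the TRY at 7.43%, and sell the proceeds forward at 0.14866.
Arbitrage profit = |4,783,629.05 − 4,746,508.99| = ILS 37,120.

ILS 37,120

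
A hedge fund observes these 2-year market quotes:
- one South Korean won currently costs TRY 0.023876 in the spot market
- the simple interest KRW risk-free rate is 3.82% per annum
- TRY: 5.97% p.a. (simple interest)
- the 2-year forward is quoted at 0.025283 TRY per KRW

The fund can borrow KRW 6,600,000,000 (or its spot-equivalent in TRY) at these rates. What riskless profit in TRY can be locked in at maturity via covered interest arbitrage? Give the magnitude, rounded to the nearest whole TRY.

T = 2 years.
Route A — deposit KRW, sell forward: 6,600,000,000 × 1.076400 × 0.025283 = TRY 179,616,499.92.
Route B — convert at spot, deposit TRY: 6,600,000,000 × 0.023876 × 1.119400 = TRY 176,396,843.04.
The quoted forward overvalues KRW, so borrow TRY, buy KRW at spot, deposit the KRW at 3.82%, and sell the proceeds forward at 0.025283.
The gap between the two covered legs is TRY 3,219,657.

TRY 3,219,657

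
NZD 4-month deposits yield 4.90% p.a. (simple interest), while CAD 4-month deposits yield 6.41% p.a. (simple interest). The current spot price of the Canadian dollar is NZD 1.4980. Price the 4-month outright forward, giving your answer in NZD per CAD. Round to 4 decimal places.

T = 4/12 years.
Growth of 1 NZD over T: 1 + 0.0490×4/12 = 1.0163333.
Growth of 1 CAD over T: 1 + 0.0641×4/12 = 1.0213667.
CIP: F = S · (grow NZD)/(grow CAD) = 1.498 × 1.0163333/1.0213667 = 1.490618 NZD per CAD.

1.4906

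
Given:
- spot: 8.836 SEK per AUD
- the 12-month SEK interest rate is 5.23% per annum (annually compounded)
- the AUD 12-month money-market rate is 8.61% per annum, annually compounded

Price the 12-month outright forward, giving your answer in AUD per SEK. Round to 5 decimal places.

0.11681

T = 1 year.
Growth of 1 SEK over T: (1 + 0.0523)^1 = 1.052300.
AUD growth factor: (1 + 0.0861)^1 = 1.086100.
So F = 8.836 × 1.052300 / 1.086100 = 8.561019 (SEK/AUD).
Invert for AUD per SEK: 1 / 8.561019 = 0.11681.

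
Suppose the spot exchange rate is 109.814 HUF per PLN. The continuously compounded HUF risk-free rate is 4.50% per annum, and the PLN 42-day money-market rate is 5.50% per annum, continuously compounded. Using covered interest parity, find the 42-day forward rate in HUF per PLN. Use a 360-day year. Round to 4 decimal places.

109.6860

T = 42/360 years.
HUF accumulates by e^(0.0450×42/360) = 1.005263805.
PLN accumulates by e^(0.0550×42/360) = 1.006437298.
So F = 109.814 × 1.005263805 / 1.006437298 = 109.685958 (HUF/PLN).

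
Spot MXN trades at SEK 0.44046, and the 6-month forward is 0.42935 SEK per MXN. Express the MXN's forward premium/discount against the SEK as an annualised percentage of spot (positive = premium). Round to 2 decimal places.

-5.04%

T = 6/12 years.
(F − S)/S = (0.42935 − 0.44046)/0.44046 = -0.0252236.
Annualise by dividing by T: -0.0252236 / (6/12) = -0.050447 → -5.04%.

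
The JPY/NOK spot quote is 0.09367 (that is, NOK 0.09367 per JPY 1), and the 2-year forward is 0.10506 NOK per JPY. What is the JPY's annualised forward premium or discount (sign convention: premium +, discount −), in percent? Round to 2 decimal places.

+6.08%

T = 2 years.
(F − S)/S = (0.10506 − 0.09367)/0.09367 = 0.1215971.
Annualise by dividing by T: 0.1215971 / 2 = 0.060799 → 6.08%.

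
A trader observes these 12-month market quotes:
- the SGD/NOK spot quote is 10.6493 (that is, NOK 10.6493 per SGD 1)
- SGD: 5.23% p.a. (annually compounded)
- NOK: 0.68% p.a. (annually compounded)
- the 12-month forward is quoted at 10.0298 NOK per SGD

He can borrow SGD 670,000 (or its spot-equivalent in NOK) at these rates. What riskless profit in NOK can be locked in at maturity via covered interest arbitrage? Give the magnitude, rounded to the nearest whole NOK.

T = 1 year.
Route A — deposit SGD, sell forward: 670,000 × 1.052300 × 10.0298 = NOK 7,071,420.22.
Route B — convert at spot, deposit NOK: 670,000 × 10.6493 × 1.006800 = NOK 7,183,549.21.
The quoted forward undervalues SGD, so borrow SGD, convert to NOK at spot, deposit the NOK at 0.68%, and buy SGD forward at 10.0298 to cover the loan.
Profit = 7,183,549.21 − 7,071,420.22 = NOK 112,129.

NOK 112,129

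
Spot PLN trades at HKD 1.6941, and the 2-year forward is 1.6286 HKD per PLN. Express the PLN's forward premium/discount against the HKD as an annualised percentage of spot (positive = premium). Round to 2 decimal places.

-1.93%

T = 2 years.
(F − S)/S = (1.6286 − 1.6941)/1.6941 = -0.0386636.
Per annum: -0.0386636 / 2 = -0.019332 = -1.93%.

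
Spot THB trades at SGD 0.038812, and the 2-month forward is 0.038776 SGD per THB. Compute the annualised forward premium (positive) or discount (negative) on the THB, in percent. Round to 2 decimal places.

-0.56%

T = 2/12 years.
THB trades forward at -0.09275% vs spot over the period.
Per annum: -0.0009275 / (2/12) = -0.005565 = -0.56%.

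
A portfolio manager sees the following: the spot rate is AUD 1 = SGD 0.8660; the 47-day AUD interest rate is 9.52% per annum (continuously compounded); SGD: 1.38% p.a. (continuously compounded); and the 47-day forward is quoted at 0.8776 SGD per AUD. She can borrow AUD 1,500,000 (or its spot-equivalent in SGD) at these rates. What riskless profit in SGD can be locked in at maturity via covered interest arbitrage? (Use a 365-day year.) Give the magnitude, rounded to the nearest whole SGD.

T = 47/365 years.
Invest the AUD and cover forward: 1,500,000 × 1.012334075 × 0.8776 = SGD 1,332,636.58.
Convert at spot and invest in SGD: 1,500,000 × 0.8660 × 1.001778566 = SGD 1,301,310.36.
The quoted forward overvalues AUD, so borrow SGD, buy AUD at spot, deposit the AUD at 9.52%, and sell the proceeds forward at 0.8776.
The gap between the two covered legs is SGD 31,326.

SGD 31,326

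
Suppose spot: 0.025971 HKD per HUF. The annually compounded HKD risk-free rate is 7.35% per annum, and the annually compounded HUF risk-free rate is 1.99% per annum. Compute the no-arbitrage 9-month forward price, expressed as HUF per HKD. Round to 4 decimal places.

37.0534

T = 9/12 years.
Growth of 1 HKD over T: (1 + 0.0735)^(9/12) = 1.05463344.
HUF accumulates by (1 + 0.0199)^(9/12) = 1.01488818.
CIP: F = S · (grow HKD)/(grow HUF) = 0.025971 × 1.05463344/1.01488818 = 0.026988082 HKD per HUF.
Invert for HUF per HKD: 1 / 0.026988082 = 37.0534.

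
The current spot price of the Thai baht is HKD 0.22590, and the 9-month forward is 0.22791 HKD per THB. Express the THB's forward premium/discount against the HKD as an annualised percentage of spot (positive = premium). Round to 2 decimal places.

T = 9/12 years.
(F − S)/S = (0.22791 − 0.2259)/0.2259 = 0.0088977.
Annualise by dividing by T: 0.0088977 / (9/12) = 0.011864 → 1.19%.

+1.19%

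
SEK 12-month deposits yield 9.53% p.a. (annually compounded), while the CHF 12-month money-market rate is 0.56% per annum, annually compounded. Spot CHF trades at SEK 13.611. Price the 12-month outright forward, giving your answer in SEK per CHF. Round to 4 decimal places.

14.8251

T = 1 year.
Growth of 1 SEK over T: (1 + 0.0953)^1 = 1.095300.
Growth of 1 CHF over T: (1 + 0.0056)^1 = 1.005600.
So F = 13.611 × 1.095300 / 1.005600 = 14.825108 (SEK/CHF).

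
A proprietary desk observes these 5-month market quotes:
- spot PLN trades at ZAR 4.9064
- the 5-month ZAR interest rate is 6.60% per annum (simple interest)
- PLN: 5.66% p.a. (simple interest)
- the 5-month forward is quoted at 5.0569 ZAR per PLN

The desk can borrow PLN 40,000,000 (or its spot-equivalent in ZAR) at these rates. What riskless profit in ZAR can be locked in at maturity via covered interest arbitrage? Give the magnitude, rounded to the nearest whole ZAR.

ZAR 5,393,302

T = 5/12 years.
Route A — deposit PLN, sell forward: 40,000,000 × 1.02358333333 × 5.0569 = ZAR 207,046,342.33.
Route B — convert at spot, deposit ZAR: 40,000,000 × 4.9064 × 1.027500 = ZAR 201,653,040.00.
The quoted forward overvalues PLN, so borrow ZAR, buy PLN at spot, deposit the PLN at 5.66%, and sell the proceeds forward at 5.0569.
The gap between the two covered legs is ZAR 5,393,302.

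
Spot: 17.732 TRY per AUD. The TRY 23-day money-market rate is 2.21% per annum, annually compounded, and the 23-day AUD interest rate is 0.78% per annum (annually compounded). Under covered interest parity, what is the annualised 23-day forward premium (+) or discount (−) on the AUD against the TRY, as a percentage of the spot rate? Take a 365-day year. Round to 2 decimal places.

+1.41%

T = 23/365 years.
No-arbitrage forward: 17.732 × 1.0013784 / 1.0004897 = 17.747751 TRY/AUD.
Annualised premium = (F − S)/S × (1/T) = (17.747751 − 17.732)/17.732 ÷ (23/365) = 1.41%.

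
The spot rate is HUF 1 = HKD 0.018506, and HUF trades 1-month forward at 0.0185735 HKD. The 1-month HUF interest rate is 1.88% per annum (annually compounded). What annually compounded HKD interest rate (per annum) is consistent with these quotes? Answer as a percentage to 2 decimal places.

T = 1/12 years.
F/S = 0.0185735/0.018506 = 1.0036475 = (growth of HKD) / (growth of HUF).
HUF growth factor: (1 + 0.0188)^(1/12) = 1.0015533.
That pins the HKD growth at 1.0052065.
Annualise: 1.0052065^(12/1) − 1 = 0.064299 = 6.43%.

6.43%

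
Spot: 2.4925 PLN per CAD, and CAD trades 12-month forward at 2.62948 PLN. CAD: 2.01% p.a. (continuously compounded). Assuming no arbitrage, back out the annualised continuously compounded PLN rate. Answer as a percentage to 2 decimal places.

T = 1 year.
By CIP, F/S equals the PLN-to-CAD growth ratio: 2.62948/2.4925 = 1.0549569.
The CAD side grows by e^(0.0201×1) = 1.0203034.
Hence g_PLN = 1.0763761.
Take logs: ln 1.0763761 / 1 = 0.073600, so 7.36%.

7.36%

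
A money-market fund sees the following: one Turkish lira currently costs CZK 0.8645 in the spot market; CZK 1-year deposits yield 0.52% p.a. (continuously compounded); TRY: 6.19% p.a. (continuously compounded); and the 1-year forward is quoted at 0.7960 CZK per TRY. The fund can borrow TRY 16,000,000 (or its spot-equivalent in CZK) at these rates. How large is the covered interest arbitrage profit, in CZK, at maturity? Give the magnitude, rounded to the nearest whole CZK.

CZK 354,844

T = 1 year.
Keep in TRY, deliver into the forward: 16,000,000·1.0638559538·0.7960 = CZK 13,549,269.43.
Swap to CZK now, deposit: 16,000,000·0.8645·1.0052135435 = CZK 13,904,113.73.
The quoted forward undervalues TRY, so borrow TRY, convert to CZK at spot, deposit the CZK at 0.52%, and buy TRY forward at 0.7960 to cover the loan.
Profit = 13,904,113.73 − 13,549,269.43 = CZK 354,844.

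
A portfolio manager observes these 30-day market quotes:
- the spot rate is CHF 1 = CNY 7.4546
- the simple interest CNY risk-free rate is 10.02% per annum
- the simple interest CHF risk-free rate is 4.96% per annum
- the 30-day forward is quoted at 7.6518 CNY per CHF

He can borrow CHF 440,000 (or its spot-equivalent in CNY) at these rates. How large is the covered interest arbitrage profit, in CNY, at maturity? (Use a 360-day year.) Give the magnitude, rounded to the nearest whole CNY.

T = 30/360 years.
Keep in CHF, deliver into the forward: 440,000·1.004133333·7.6518 = CNY 3,380,708.07.
Swap to CNY now, deposit: 440,000·7.4546·1.008350 = CNY 3,307,412.20.
The quoted forward overvalues CHF, so borrow CNY, buy CHF at spot, deposit the CHF at 4.96%, and sell the proceeds forward at 7.6518.
Profit = 3,380,708.07 − 3,307,412.20 = CNY 73,296.

CNY 73,296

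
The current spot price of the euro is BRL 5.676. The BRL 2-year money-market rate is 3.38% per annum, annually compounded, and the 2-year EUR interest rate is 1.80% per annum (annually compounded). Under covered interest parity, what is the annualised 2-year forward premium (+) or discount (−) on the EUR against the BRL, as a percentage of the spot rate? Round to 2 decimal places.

+1.56%

T = 2 years.
CIP forward (BRL per EUR) = 5.676 × 1.0687424/1.036324 = 5.853557.
(F − S)/S ÷ T = (5.853557 − 5.676)/5.676/2 = 0.015641 → 1.56%.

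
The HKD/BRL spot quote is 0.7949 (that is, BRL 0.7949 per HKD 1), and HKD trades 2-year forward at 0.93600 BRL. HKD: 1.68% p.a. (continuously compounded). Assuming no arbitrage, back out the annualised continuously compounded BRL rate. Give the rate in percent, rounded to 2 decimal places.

T = 2 years.
By CIP, F/S equals the BRL-to-HKD growth ratio: 0.936/0.7949 = 1.1775066.
The HKD side grows by e^(0.0168×2) = 1.0341709.
That pins the BRL growth at 1.2177431.
Take logs: ln 1.2177431 / 2 = 0.098500, so 9.85%.

9.85%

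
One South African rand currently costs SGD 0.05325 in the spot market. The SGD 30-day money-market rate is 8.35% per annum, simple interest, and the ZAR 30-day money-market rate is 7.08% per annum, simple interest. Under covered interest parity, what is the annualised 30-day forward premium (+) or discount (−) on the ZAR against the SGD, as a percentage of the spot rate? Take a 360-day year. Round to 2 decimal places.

+1.26%

T = 30/360 years.
CIP forward (SGD per ZAR) = 0.05325 × 1.0069583/1.005900 = 0.05330602.
(F − S)/S ÷ T = (0.05330602 − 0.05325)/0.05325/(30/360) = 0.012624 → 1.26%.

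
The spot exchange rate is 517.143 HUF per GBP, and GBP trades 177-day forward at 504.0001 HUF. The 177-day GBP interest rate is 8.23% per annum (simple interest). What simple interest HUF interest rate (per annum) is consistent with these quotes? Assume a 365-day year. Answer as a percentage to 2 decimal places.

T = 177/365 years.
By CIP, F/S equals the HUF-to-GBP growth ratio: 504.0001/517.143 = 0.9745856.
The GBP side grows by 1 + 0.0823×177/365 = 1.0399099.
That pins the HUF growth at 1.0134812.
(1.0134812 − 1)/T = 0.027800, i.e. 2.78%.

2.78%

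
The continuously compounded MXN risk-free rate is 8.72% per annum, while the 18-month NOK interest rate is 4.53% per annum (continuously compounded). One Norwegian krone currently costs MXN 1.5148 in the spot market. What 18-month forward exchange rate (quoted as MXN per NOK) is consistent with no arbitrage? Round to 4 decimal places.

1.6131

T = 18/12 years.
Growth of 1 MXN over T: e^(0.0872×18/12) = 1.1397398.
Growth of 1 NOK over T: e^(0.0453×18/12) = 1.0703118.
So F = 1.5148 × 1.1397398 / 1.0703118 = 1.613061 (MXN/NOK).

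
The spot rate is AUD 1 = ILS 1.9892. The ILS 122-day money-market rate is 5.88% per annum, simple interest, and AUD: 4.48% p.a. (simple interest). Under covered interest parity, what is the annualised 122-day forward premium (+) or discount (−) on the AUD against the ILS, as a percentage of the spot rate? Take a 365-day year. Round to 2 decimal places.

+1.38%

T = 122/365 years.
No-arbitrage forward: 1.9892 × 1.0196537 / 1.0149742 = 1.9983711 ILS/AUD.
Annualised premium = (F − S)/S × (1/T) = (1.9983711 − 1.9892)/1.9892 ÷ (122/365) = 1.38%.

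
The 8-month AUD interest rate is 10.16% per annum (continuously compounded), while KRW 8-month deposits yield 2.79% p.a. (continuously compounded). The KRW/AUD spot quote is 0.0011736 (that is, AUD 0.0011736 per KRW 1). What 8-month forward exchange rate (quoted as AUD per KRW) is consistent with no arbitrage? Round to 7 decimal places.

T = 8/12 years.
Growth of 1 AUD over T: e^(0.1016×8/12) = 1.0700799.
KRW accumulates by e^(0.0279×8/12) = 1.0187741.
CIP: F = S · (grow AUD)/(grow KRW) = 0.0011736 × 1.0700799/1.0187741 = 0.001232703 AUD per KRW.

0.0012327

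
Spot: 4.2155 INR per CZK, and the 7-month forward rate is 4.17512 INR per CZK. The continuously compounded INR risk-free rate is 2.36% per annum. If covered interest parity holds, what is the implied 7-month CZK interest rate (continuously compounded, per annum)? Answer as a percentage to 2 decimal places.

T = 7/12 years.
CIP gives F = S · g_INR/g_CZK, so g_INR/g_CZK = 4.17512/4.2155 = 0.9904211.
INR growth factor: e^(0.0236×7/12) = 1.0138619.
That pins the CZK growth at 1.0236675.
Take logs: ln 1.0236675 / (7/12) = 0.040100, so 4.01%.

4.01%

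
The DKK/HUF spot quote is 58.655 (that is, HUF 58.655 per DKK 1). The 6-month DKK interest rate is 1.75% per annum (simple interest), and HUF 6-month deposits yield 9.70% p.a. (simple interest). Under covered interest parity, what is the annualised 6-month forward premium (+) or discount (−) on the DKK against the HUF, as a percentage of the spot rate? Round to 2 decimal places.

T = 6/12 years.
No-arbitrage forward: 58.655 × 1.048500 / 1.008750 = 60.966312 HUF/DKK.
Annualised premium = (F − S)/S × (1/T) = (60.966312 − 58.655)/58.655 ÷ (6/12) = 7.88%.

+7.88%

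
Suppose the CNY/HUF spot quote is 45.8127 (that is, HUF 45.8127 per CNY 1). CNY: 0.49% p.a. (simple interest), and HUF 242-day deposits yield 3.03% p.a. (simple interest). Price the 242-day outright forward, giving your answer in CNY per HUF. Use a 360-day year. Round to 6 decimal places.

T = 242/360 years.
HUF accumulates by 1 + 0.0303×242/360 = 1.0203683.
CNY accumulates by 1 + 0.0049×242/360 = 1.0032939.
CIP: F = S · (grow HUF)/(grow CNY) = 45.8127 × 1.0203683/1.0032939 = 46.59236 HUF per CNY.
Invert for CNY per HUF: 1 / 46.59236 = 0.021463.

0.021463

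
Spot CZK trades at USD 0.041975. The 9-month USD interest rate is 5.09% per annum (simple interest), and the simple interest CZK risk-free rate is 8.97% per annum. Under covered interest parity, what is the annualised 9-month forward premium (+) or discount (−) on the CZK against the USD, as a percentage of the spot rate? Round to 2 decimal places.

-3.64%

T = 9/12 years.
CIP forward (USD per CZK) = 0.041975 × 1.038175/1.067275 = 0.040830522.
Annualised premium = (F − S)/S × (1/T) = (0.040830522 − 0.041975)/0.041975 ÷ (9/12) = -3.64%.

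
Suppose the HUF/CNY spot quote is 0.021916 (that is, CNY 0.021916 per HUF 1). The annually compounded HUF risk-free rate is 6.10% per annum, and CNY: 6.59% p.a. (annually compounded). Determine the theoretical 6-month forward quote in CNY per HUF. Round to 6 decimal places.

0.021967

T = 6/12 years.
CNY growth factor: (1 + 0.0659)^(6/12) = 1.0324243.
Growth of 1 HUF over T: (1 + 0.0610)^(6/12) = 1.0300485.
So F = 0.021916 × 1.0324243 / 1.0300485 = 0.02196655 (CNY/HUF).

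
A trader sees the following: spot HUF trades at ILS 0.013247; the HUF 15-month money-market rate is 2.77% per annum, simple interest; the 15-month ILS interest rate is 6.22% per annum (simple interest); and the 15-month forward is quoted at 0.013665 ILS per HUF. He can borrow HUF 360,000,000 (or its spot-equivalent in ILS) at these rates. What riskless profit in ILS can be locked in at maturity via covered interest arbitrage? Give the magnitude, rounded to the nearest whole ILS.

T = 15/12 years.
Invest the HUF and cover forward: 360,000,000 × 1.034625 × 0.013665 = ILS 5,089,734.23.
Convert at spot and invest in ILS: 360,000,000 × 0.013247 × 1.077750 = ILS 5,139,703.53.
The quoted forward undervalues HUF, so borrow HUF, convert to ILS at spot, deposit the ILS at 6.22%, and buy HUF forward at 0.013665 to cover the loan.
Arbitrage profit = |5,089,734.23 − 5,139,703.53| = ILS 49,969.

ILS 49,969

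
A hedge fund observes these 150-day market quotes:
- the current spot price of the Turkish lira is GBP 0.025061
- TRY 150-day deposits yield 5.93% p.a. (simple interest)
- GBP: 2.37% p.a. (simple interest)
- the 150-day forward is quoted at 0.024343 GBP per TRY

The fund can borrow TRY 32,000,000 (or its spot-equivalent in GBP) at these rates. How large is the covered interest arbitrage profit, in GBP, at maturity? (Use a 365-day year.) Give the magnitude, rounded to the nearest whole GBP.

T = 150/365 years.
Route A — deposit TRY, sell forward: 32,000,000 × 1.02436986 × 0.024343 = GBP 797,959.54.
Route B — convert at spot, deposit GBP: 32,000,000 × 0.025061 × 1.00973973 = GBP 809,762.80.
The quoted forward undervalues TRY, so borrow TRY, convert to GBP at spot, deposit the GBP at 2.37%, and buy TRY forward at 0.024343 to cover the loan.
Arbitrage profit = |797,959.54 − 809,762.80| = GBP 11,803.

GBP 11,803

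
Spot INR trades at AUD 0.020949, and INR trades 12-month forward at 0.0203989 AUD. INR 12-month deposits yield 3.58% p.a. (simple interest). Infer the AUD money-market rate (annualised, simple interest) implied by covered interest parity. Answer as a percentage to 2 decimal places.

0.86%

T = 1 year.
By CIP, F/S equals the AUD-to-INR growth ratio: 0.0203989/0.020949 = 0.9737410.
INR growth factor: 1 + 0.0358×1 = 1.035800.
That pins the AUD growth at 1.0086009.
r = (1.0086009 − 1)/1 = 0.008601 → 0.86%.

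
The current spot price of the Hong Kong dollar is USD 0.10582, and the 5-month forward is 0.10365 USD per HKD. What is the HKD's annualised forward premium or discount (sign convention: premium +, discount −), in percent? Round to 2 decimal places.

-4.92%

T = 5/12 years.
HKD trades forward at -2.05065% vs spot over the period.
Per annum: -0.0205065 / (5/12) = -0.049216 = -4.92%.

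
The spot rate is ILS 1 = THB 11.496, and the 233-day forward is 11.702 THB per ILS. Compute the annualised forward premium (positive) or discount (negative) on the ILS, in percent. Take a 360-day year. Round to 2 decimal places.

T = 233/360 years.
Period premium: (11.702 − 11.496)/11.496 = 0.0179193.
Per annum: 0.0179193 / (233/360) = 0.027686 = 2.77%.

+2.77%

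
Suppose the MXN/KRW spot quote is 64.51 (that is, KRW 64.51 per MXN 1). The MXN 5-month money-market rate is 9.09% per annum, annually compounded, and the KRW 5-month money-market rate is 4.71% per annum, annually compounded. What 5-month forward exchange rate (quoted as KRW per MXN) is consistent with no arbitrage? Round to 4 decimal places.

63.4179

T = 5/12 years.
KRW accumulates by (1 + 0.0471)^(5/12) = 1.01936191.
MXN accumulates by (1 + 0.0909)^(5/12) = 1.03691636.
So F = 64.51 × 1.01936191 / 1.03691636 = 63.417880 (KRW/MXN).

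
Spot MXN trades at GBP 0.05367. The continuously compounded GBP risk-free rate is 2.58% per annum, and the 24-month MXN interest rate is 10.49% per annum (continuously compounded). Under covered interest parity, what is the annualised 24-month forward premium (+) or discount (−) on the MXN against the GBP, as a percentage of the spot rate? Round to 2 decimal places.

T = 2 years.
CIP forward (GBP per MXN) = 0.05367 × 1.0529545/1.2334313 = 0.04581696.
(F − S)/S ÷ T = (0.04581696 − 0.05367)/0.05367/2 = -0.073160 → -7.32%.

-7.32%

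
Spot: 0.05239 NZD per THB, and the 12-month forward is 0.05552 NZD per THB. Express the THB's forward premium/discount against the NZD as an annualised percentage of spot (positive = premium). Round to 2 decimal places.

+5.97%

T = 1 year.
(F − S)/S = (0.05552 − 0.05239)/0.05239 = 0.0597442.
Per annum: 0.0597442 / 1 = 0.059744 = 5.97%.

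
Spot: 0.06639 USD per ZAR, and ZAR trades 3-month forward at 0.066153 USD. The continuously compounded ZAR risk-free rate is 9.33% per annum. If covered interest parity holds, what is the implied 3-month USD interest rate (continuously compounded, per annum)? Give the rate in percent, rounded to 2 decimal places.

7.90%

T = 3/12 years.
CIP gives F = S · g_USD/g_ZAR, so g_USD/g_ZAR = 0.066153/0.06639 = 0.9964302.
ZAR growth factor: e^(0.0933×3/12) = 1.0235992.
Hence g_USD = 1.0199452.
r = ln(1.0199452)/(3/12) = 0.078996 → 7.90%.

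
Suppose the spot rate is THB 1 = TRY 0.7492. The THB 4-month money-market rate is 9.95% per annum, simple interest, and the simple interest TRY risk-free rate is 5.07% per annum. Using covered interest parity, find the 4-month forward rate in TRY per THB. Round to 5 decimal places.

T = 4/12 years.
Growth of 1 TRY over T: 1 + 0.0507×4/12 = 1.016900.
THB growth factor: 1 + 0.0995×4/12 = 1.0331667.
So F = 0.7492 × 1.016900 / 1.0331667 = 0.7374042 (TRY/THB).

0.73740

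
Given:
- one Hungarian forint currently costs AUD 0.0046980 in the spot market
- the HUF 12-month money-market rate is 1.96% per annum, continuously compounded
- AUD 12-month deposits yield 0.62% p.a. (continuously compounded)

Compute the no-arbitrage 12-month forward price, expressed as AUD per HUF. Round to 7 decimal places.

T = 1 year.
AUD accumulates by e^(0.0062×1) = 1.0062193.
HUF accumulates by e^(0.0196×1) = 1.0197933.
So F = 0.004698 × 1.0062193 / 1.0197933 = 0.004635467 (AUD/HUF).

0.0046355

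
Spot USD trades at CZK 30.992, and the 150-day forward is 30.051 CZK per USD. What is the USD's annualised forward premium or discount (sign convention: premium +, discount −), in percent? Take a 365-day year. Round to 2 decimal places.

T = 150/365 years.
(F − S)/S = (30.051 − 30.992)/30.992 = -0.0303627.
×(1/T) gives -7.39% p.a.

-7.39%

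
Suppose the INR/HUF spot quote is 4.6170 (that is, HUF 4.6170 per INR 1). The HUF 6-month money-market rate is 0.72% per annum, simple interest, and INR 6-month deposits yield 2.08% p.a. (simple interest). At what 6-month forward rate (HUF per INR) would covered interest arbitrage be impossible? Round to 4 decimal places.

T = 6/12 years.
Growth of 1 HUF over T: 1 + 0.0072×6/12 = 1.003600.
Growth of 1 INR over T: 1 + 0.0208×6/12 = 1.010400.
So F = 4.617 × 1.003600 / 1.010400 = 4.585928 (HUF/INR).

4.5859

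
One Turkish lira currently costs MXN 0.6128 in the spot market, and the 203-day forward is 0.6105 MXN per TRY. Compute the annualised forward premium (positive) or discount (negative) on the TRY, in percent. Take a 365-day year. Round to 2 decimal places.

-0.67%

T = 203/365 years.
TRY trades forward at -0.37533% vs spot over the period.
×(1/T) gives -0.67% p.a.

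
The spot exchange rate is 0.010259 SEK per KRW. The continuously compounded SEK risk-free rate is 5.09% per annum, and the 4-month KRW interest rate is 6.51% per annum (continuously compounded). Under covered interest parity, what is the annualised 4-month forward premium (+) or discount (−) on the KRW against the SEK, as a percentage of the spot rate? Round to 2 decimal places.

T = 4/12 years.
No-arbitrage forward: 0.010259 × 1.0171114 / 1.0219372 = 0.010210555 SEK/KRW.
(F − S)/S ÷ T = (0.010210555 − 0.010259)/0.010259/(4/12) = -0.014167 → -1.42%.

-1.42%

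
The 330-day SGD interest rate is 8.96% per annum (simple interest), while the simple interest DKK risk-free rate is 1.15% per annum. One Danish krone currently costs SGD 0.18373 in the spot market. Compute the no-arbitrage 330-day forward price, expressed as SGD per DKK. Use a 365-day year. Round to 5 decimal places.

0.19657

T = 330/365 years.
SGD accumulates by 1 + 0.0896×330/365 = 1.0810082.
DKK accumulates by 1 + 0.0115×330/365 = 1.0103973.
CIP: F = S · (grow SGD)/(grow DKK) = 0.18373 × 1.0810082/1.0103973 = 0.1965698 SGD per DKK.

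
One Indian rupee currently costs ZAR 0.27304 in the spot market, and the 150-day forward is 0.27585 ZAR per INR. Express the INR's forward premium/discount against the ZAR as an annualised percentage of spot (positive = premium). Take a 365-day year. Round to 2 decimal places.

+2.50%

T = 150/365 years.
INR trades forward at +1.02915% vs spot over the period.
Per annum: 0.0102915 / (150/365) = 0.025043 = 2.50%.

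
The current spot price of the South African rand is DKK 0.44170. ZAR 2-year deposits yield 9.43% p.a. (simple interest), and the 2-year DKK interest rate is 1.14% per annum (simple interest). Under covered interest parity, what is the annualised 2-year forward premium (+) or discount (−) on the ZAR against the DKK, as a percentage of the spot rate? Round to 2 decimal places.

-6.97%

T = 2 years.
CIP forward (DKK per ZAR) = 0.4417 × 1.022800/1.188600 = 0.38008645.
(F − S)/S ÷ T = (0.38008645 − 0.4417)/0.4417/2 = -0.069746 → -6.97%.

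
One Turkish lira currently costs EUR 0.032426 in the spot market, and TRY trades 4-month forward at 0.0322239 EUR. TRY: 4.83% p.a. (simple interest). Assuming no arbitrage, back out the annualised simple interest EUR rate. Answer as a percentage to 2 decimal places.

T = 4/12 years.
CIP gives F = S · g_EUR/g_TRY, so g_EUR/g_TRY = 0.0322239/0.032426 = 0.9937673.
The TRY side grows by 1 + 0.0483×4/12 = 1.016100.
So the EUR growth factor = 1.009767.
r = (1.009767 − 1)/(4/12) = 0.029301 → 2.93%.

2.93%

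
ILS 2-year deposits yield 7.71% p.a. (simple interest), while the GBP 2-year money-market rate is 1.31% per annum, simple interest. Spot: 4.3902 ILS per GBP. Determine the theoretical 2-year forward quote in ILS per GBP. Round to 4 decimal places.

4.9378

T = 2 years.
ILS accumulates by 1 + 0.0771×2 = 1.154200.
Growth of 1 GBP over T: 1 + 0.0131×2 = 1.026200.
CIP: F = S · (grow ILS)/(grow GBP) = 4.3902 × 1.154200/1.026200 = 4.937799 ILS per GBP.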